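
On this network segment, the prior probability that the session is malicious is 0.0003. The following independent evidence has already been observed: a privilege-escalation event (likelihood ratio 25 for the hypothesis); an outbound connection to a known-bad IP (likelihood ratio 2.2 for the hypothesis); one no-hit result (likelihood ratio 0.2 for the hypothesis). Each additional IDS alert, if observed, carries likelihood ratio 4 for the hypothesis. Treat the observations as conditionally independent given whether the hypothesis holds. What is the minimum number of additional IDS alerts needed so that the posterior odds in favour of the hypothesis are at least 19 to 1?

Prior odds = 0.0003/0.9997 = 3/9997.
Combined Bayes factor of the evidence already in hand = 25 × 2.2 × 0.2 = 11.
Odds after that evidence = (3/9997) × 11 = 33/9997.
Target odds = 19.
Need 4ⁿ ≥ 19 ÷ (33/9997) = 189943/33.
4⁶ = 4096 falls short of 189943/33 but 4⁷ = 16384 reaches it, so n = 7.

7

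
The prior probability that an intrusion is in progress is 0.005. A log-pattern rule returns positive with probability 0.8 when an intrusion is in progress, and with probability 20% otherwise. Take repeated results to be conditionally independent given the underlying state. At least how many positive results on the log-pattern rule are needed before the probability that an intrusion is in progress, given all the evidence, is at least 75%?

5

Prior odds = 0.005/0.995 = 1/199.
Likelihood ratio of a positive result = 0.8/0.2 = 4.
Target posterior odds = 0.75/0.25 = 3.
Require 4ⁿ ≥ 3 ÷ (1/199) = 597.
4⁴ = 256 falls short of 597 but 4⁵ = 1024 reaches it, so n = 5.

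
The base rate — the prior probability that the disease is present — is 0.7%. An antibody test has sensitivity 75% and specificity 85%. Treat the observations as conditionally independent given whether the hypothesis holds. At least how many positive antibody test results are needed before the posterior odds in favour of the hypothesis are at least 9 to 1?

Prior odds: 0.007 ÷ 0.993 = 7/993.
False-positive rate = 1 − 0.85 = 0.15; likelihood ratio of a positive = 0.75/0.15 = 5.
Target odds = 9.
Require 5ⁿ ≥ 9 ÷ (7/993) = 8937/7.
5⁴ = 625 falls short of 8937/7 but 5⁵ = 3125 reaches it, so n = 5.

5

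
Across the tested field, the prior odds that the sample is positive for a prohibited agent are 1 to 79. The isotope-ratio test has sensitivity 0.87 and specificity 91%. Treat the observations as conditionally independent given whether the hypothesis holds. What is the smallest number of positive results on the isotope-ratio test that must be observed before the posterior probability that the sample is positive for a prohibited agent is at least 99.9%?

Prior odds = 1/79.
False-positive rate = 1 − 0.91 = 0.09; likelihood ratio of a positive = 0.87/0.09 = 29/3.
Target odds: 0.999 ÷ 0.001 = 999.
Need (1/79) × (29/3)ⁿ ≥ 999, i.e. (29/3)ⁿ ≥ 78921.
(29/3)⁴ = 707281/81 falls short of 78921 but (29/3)⁵ = 20511149/243 reaches it, so n = 5.

5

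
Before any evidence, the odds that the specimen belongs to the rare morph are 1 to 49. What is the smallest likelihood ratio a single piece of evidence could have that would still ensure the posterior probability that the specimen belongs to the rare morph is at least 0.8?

Prior odds = 1/49.
Target odds = 0.8/0.2 = 4.
Required Bayes factor = 4 ÷ (1/49) = 196.

196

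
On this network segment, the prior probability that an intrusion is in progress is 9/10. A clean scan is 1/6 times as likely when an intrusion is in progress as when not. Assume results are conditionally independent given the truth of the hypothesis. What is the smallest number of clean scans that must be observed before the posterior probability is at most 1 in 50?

Prior odds: 0.9 ÷ 0.1 = 9.
Likelihood ratio per clean scan = 1/6.
Target odds: 0.02 ÷ 0.98 = 1/49.
Need 9 × (1/6)ⁿ ≤ 1/49, i.e. (1/6)ⁿ ≤ 1/441.
(1/6)³ = 1/216 is still above 1/441 but (1/6)⁴ = 1/1296 is at or below it, so n = 4.

4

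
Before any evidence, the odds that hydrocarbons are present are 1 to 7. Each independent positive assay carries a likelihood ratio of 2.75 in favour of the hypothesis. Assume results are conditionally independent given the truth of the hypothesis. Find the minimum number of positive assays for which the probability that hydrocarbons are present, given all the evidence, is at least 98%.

Prior odds = 1/7.
Likelihood ratio per positive assay = 2.75.
Target posterior odds = 0.98/0.02 = 49.
Require 2.75ⁿ ≥ 49 ÷ (1/7) = 343.
2.75⁵ = 161051/1024 falls short of 343 but 2.75⁶ = 1771561/4096 reaches it, so n = 6.

6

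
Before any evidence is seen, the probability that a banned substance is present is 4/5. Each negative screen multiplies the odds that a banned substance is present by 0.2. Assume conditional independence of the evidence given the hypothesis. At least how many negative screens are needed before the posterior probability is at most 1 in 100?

Prior odds: 0.8 ÷ 0.2 = 4.
Likelihood ratio per negative screen = 0.2.
Target odds: 0.01 ÷ 0.99 = 1/99.
Need 4 × 0.2ⁿ ≤ 1/99, i.e. 0.2ⁿ ≤ 1/396.
0.2³ = 0.008 is still above 1/396 but 0.2⁴ = 0.0016 is at or below it, so n = 4.

4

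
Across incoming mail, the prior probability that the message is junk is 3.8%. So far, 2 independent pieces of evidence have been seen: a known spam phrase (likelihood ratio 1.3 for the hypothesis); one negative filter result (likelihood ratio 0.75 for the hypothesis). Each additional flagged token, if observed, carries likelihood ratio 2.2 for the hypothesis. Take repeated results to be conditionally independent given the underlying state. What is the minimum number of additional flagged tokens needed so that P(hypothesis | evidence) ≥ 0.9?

Prior odds = 0.038/0.962 = 19/481.
Combined Bayes factor of the evidence already in hand = 1.3 × 0.75 = 0.975.
Odds after that evidence = (19/481) × 0.975 = 57/1480.
Target odds = 0.9/0.1 = 9.
Need 2.2ⁿ ≥ 9 ÷ (57/1480) = 4440/19.
2.2⁶ = 1771561/15625 falls short of 4440/19 but 2.2⁷ = 19487171/78125 reaches it, so n = 7.

7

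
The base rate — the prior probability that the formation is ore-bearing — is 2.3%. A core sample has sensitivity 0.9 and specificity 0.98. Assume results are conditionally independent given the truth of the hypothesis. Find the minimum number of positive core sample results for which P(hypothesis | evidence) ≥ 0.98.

3

Prior odds: 0.023 ÷ 0.977 = 23/977.
False-positive rate = 1 − 0.98 = 0.02; likelihood ratio of a positive = 0.9/0.02 = 45.
Target posterior odds = 0.98/0.02 = 49.
Need (23/977) × 45ⁿ ≥ 49, i.e. 45ⁿ ≥ 47873/23.
45² = 2025 falls short of 47873/23 but 45³ = 91125 reaches it, so n = 3.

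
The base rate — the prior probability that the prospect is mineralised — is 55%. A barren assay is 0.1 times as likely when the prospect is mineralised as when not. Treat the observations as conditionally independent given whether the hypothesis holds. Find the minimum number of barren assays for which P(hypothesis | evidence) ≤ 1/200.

Prior odds = 0.55/0.45 = 11/9.
Likelihood ratio per barren assay = 0.1.
Target odds: 0.005 ÷ 0.995 = 1/199.
Need (11/9) × 0.1ⁿ ≤ 1/199, i.e. 0.1ⁿ ≤ 9/2189.
0.1² = 0.01 is still above 9/2189 but 0.1³ = 0.001 is at or below it, so n = 3.

3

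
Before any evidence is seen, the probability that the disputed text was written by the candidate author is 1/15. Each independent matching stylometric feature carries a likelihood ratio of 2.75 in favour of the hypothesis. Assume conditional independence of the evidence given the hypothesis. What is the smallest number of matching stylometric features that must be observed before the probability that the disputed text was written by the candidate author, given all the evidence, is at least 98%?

Prior odds: (1/15) ÷ (14/15) = 1/14.
Likelihood ratio per matching stylometric feature = 2.75.
Target odds: 0.98 ÷ 0.02 = 49.
Require 2.75ⁿ ≥ 49 ÷ (1/14) = 686.
2.75⁶ = 1771561/4096 falls short of 686 but 2.75⁷ = 19487171/16384 reaches it, so n = 7.

7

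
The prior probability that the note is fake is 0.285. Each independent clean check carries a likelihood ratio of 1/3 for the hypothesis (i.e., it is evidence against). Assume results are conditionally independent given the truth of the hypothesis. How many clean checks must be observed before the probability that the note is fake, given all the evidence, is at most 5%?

Prior odds = 0.285/0.715 = 57/143.
Likelihood ratio per clean check = 1/3.
Target posterior odds = 0.05/0.95 = 1/19.
Need (57/143) × (1/3)ⁿ ≤ 1/19, i.e. (1/3)ⁿ ≤ 143/1083.
(1/3)¹ = 1/3 is still above 143/1083 but (1/3)² = 1/9 is at or below it, so n = 2.

2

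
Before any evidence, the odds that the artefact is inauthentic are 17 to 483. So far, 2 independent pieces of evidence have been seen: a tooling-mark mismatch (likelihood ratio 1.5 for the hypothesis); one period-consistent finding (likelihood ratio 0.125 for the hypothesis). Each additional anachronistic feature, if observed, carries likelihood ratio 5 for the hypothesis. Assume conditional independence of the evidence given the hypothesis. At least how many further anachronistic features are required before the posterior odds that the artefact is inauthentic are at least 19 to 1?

Prior odds = 17/483.
Combined Bayes factor of the evidence already in hand = 1.5 × 0.125 = 0.1875.
Odds after that evidence = (17/483) × 0.1875 = 17/2576.
Target odds = 19.
Need 5ⁿ ≥ 19 ÷ (17/2576) = 48944/17.
5⁴ = 625 falls short of 48944/17 but 5⁵ = 3125 reaches it, so n = 5.

5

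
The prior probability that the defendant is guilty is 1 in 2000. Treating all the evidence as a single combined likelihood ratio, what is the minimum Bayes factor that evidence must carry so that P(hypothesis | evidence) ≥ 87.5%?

13993

Prior odds = 0.0005/0.9995 = 1/1999.
Target odds = 0.875/0.125 = 7.
Required Bayes factor = 7 ÷ (1/1999) = 13993.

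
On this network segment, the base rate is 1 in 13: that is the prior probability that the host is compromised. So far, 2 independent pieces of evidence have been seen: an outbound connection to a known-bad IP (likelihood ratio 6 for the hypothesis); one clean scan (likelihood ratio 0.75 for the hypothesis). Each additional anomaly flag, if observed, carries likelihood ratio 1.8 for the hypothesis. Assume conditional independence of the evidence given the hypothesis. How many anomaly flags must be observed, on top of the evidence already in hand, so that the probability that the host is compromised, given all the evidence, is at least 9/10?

6

Prior odds = (1/13)/(12/13) = 1/12.
Combined Bayes factor of the evidence already in hand = 6 × 0.75 = 4.5.
Odds after that evidence = (1/12) × 4.5 = 0.375.
Target odds = 0.9/0.1 = 9.
Need 1.8ⁿ ≥ 9 ÷ 0.375 = 24.
1.8⁵ = 18.89568 falls short of 24 but 1.8⁶ = 531441/15625 reaches it, so n = 6.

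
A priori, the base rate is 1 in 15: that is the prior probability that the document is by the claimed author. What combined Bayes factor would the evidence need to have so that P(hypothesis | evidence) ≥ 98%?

686

Prior odds = (1/15)/(14/15) = 1/14.
Target odds = 0.98/0.02 = 49.
Required Bayes factor = 49 ÷ (1/14) = 686.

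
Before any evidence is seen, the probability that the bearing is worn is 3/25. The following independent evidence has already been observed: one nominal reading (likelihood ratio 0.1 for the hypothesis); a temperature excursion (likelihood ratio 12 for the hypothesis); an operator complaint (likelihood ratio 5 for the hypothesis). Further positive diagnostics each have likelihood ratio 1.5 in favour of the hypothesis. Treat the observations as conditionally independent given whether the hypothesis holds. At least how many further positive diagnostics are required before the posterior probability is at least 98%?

Prior odds = 0.12/0.88 = 3/22.
Combined Bayes factor of the evidence already in hand = 0.1 × 12 × 5 = 6.
Odds after that evidence = (3/22) × 6 = 9/11.
Target odds = 0.98/0.02 = 49.
Need 1.5ⁿ ≥ 49 ÷ (9/11) = 539/9.
1.5¹⁰ = 59049/1024 falls short of 539/9 but 1.5¹¹ = 177147/2048 reaches it, so n = 11.

11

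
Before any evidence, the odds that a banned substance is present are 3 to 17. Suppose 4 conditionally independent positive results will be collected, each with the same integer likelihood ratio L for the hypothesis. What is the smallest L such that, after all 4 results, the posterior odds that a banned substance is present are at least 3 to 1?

Prior odds = 3/17.
Target odds = 3.
Need L⁴ ≥ 3 ÷ (3/17) = 17.
2⁴ = 16 < 17 ≤ 81 = 3⁴, so L = 3.

3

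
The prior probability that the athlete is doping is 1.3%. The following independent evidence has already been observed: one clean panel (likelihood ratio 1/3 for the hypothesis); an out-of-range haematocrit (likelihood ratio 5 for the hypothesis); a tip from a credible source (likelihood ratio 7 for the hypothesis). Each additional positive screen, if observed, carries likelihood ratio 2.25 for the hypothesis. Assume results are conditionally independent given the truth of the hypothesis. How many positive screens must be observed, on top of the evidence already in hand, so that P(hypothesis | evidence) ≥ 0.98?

8

Prior odds = 0.013/0.987 = 13/987.
Combined Bayes factor of the evidence already in hand = (1/3) × 5 × 7 = 35/3.
Odds after that evidence = (13/987) × 35/3 = 65/423.
Target odds = 0.98/0.02 = 49.
Need 2.25ⁿ ≥ 49 ÷ (65/423) = 20727/65.
2.25⁷ = 4782969/16384 falls short of 20727/65 but 2.25⁸ = 43046721/65536 reaches it, so n = 8.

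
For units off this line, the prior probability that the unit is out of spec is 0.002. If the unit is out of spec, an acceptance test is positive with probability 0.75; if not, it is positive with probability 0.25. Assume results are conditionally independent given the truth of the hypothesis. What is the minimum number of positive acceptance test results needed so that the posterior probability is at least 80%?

7

Prior odds = 0.002/0.998 = 1/499.
Likelihood ratio of a positive = 0.75/0.25 = 3.
Target odds: 0.8 ÷ 0.2 = 4.
Need (1/499) × 3ⁿ ≥ 4, i.e. 3ⁿ ≥ 1996.
3⁶ = 729 falls short of 1996 but 3⁷ = 2187 reaches it, so n = 7.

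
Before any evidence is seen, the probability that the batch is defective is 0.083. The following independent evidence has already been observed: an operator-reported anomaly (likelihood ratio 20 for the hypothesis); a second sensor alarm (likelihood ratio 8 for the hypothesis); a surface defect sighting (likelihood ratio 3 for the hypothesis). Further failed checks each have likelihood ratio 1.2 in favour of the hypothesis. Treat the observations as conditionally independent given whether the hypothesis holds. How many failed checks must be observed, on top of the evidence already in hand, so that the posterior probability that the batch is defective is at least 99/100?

Prior odds = 0.083/0.917 = 83/917.
Combined Bayes factor of the evidence already in hand = 20 × 8 × 3 = 480.
Odds after that evidence = (83/917) × 480 = 39840/917.
Target odds = 0.99/0.01 = 99.
Need 1.2ⁿ ≥ 99 ÷ (39840/917) = 30261/13280.
1.2⁴ = 2.0736 falls short of 30261/13280 but 1.2⁵ = 2.48832 reaches it, so n = 5.

5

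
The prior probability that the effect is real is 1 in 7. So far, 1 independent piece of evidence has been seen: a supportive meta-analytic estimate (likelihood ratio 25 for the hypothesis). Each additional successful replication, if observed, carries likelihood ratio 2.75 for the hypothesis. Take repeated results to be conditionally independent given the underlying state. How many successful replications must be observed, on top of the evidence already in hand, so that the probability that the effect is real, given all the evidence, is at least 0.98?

Prior odds = (1/7)/(6/7) = 1/6.
Bayes factor of the evidence already in hand = 25.
Odds after that evidence = (1/6) × 25 = 25/6.
Target odds = 0.98/0.02 = 49.
Need 2.75ⁿ ≥ 49 ÷ (25/6) = 11.76.
2.75² = 7.5625 falls short of 11.76 but 2.75³ = 20.796875 reaches it, so n = 3.

3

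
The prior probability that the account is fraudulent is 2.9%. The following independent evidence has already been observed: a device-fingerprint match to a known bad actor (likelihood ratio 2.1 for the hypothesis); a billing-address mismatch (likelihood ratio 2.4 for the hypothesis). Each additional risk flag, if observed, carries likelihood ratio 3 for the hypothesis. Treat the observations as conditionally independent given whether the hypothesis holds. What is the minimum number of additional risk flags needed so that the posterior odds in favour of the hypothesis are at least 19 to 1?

5

Prior odds = 0.029/0.971 = 29/971.
Combined Bayes factor of the evidence already in hand = 2.1 × 2.4 = 5.04.
Odds after that evidence = (29/971) × 5.04 = 3654/24275.
Target odds = 19.
Need 3ⁿ ≥ 19 ÷ (3654/24275) = 461225/3654.
3⁴ = 81 falls short of 461225/3654 but 3⁵ = 243 reaches it, so n = 5.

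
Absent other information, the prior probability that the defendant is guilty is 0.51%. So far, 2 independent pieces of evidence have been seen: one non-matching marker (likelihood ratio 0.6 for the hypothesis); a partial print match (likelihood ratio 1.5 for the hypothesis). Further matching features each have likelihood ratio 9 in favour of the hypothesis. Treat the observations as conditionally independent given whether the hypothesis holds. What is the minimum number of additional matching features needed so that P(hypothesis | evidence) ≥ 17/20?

Prior odds = 0.0051/0.9949 = 51/9949.
Combined Bayes factor of the evidence already in hand = 0.6 × 1.5 = 0.9.
Odds after that evidence = (51/9949) × 0.9 = 459/99490.
Target odds = 0.85/0.15 = 17/3.
Need 9ⁿ ≥ 17/3 ÷ (459/99490) = 99490/81.
9³ = 729 falls short of 99490/81 but 9⁴ = 6561 reaches it, so n = 4.

4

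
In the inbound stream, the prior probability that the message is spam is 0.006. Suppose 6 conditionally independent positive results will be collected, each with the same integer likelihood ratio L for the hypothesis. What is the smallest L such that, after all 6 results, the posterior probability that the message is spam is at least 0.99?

Prior odds = 0.006/0.994 = 3/497.
Target odds = 0.99/0.01 = 99.
Need L⁶ ≥ 99 ÷ (3/497) = 16401.
5⁶ = 15625 < 16401 ≤ 46656 = 6⁶, so L = 6.

6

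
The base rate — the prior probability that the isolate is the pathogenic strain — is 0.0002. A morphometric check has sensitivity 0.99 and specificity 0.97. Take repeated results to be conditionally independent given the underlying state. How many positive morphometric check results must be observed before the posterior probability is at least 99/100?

4

Prior odds = 0.0002/0.9998 = 1/4999.
False-positive rate = 1 − 0.97 = 0.03; likelihood ratio of a positive = 0.99/0.03 = 33.
Target odds: 0.99 ÷ 0.01 = 99.
Require 33ⁿ ≥ 99 ÷ (1/4999) = 494901.
33³ = 35937 falls short of 494901 but 33⁴ = 1185921 reaches it, so n = 4.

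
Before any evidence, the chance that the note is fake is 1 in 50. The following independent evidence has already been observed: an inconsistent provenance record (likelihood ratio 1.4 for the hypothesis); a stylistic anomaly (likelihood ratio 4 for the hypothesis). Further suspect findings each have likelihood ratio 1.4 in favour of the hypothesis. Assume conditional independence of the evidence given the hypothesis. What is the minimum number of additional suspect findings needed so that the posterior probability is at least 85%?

12

Prior odds = 0.02/0.98 = 1/49.
Combined Bayes factor of the evidence already in hand = 1.4 × 4 = 5.6.
Odds after that evidence = (1/49) × 5.6 = 4/35.
Target odds = 0.85/0.15 = 17/3.
Need 1.4ⁿ ≥ 17/3 ÷ (4/35) = 595/12.
1.4¹¹ ≈40.4957 falls short of 595/12 but 1.4¹² ≈56.6939 reaches it, so n = 12.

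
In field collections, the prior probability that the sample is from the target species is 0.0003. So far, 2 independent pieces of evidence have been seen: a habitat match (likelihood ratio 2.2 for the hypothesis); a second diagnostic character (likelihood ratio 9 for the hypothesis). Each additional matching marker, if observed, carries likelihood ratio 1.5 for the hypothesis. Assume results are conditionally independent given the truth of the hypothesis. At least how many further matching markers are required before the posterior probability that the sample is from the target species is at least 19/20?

Prior odds = 0.0003/0.9997 = 3/9997.
Combined Bayes factor of the evidence already in hand = 2.2 × 9 = 19.8.
Odds after that evidence = (3/9997) × 19.8 = 297/49985.
Target odds = 0.95/0.05 = 19.
Need 1.5ⁿ ≥ 19 ÷ (297/49985) = 949715/297.
1.5¹⁹ ≈2216.84 falls short of 949715/297 but 1.5²⁰ ≈3325.26 reaches it, so n = 20.

20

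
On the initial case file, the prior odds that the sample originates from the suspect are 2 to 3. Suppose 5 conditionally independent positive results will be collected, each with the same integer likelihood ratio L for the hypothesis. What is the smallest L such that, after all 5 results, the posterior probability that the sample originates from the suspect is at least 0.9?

2

Prior odds = 2/3.
Target odds = 0.9/0.1 = 9.
Need L⁵ ≥ 9 ÷ (2/3) = 13.5.
1⁵ = 1 < 13.5 ≤ 32 = 2⁵, so L = 2.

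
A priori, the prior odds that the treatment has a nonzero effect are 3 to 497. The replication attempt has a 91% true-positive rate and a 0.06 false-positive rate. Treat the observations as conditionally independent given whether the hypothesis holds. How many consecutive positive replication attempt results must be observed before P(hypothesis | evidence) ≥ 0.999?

Prior odds = 3/497.
Likelihood ratio of a positive result = 0.91/0.06 = 91/6.
Target posterior odds = 0.999/0.001 = 999.
Require (91/6)ⁿ ≥ 999 ÷ (3/497) = 165501.
(91/6)⁴ = 68574961/1296 falls short of 165501 but (91/6)⁵ ≈802510 reaches it, so n = 5.

5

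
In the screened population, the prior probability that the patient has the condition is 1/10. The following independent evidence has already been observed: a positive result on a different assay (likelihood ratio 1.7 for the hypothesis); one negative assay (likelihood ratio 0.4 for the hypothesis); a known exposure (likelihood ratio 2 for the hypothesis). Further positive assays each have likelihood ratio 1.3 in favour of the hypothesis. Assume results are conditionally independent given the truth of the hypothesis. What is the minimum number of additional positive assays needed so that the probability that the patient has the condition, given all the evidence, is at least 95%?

Prior odds = 0.1/0.9 = 1/9.
Combined Bayes factor of the evidence already in hand = 1.7 × 0.4 × 2 = 1.36.
Odds after that evidence = (1/9) × 1.36 = 34/225.
Target odds = 0.95/0.05 = 19.
Need 1.3ⁿ ≥ 19 ÷ (34/225) = 4275/34.
1.3¹⁸ ≈112.455 falls short of 4275/34 but 1.3¹⁹ ≈146.192 reaches it, so n = 19.

19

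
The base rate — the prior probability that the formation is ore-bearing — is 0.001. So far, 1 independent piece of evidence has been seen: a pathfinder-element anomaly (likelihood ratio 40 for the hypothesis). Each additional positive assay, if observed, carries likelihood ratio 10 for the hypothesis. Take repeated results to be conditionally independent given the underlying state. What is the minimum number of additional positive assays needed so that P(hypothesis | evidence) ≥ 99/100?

Prior odds = 0.001/0.999 = 1/999.
Bayes factor of the evidence already in hand = 40.
Odds after that evidence = (1/999) × 40 = 40/999.
Target odds = 0.99/0.01 = 99.
Need 10ⁿ ≥ 99 ÷ (40/999) = 2472.525.
10³ = 1000 falls short of 2472.525 but 10⁴ = 10000 reaches it, so n = 4.

4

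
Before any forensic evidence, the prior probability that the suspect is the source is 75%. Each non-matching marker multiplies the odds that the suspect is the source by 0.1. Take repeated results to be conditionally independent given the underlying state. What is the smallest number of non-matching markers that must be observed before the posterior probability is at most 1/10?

2

Prior odds = 0.75/0.25 = 3.
Likelihood ratio per non-matching marker = 0.1.
Target odds: 0.1 ÷ 0.9 = 1/9.
Need 3 × 0.1ⁿ ≤ 1/9, i.e. 0.1ⁿ ≤ 1/27.
0.1¹ = 0.1 is still above 1/27 but 0.1² = 0.01 is at or below it, so n = 2.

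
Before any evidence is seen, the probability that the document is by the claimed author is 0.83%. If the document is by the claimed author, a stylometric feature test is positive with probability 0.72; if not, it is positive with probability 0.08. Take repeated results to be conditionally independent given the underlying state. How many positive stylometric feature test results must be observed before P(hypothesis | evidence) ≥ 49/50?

4

Prior odds = 0.0083/0.9917 = 83/9917.
Likelihood ratio of a positive = 0.72/0.08 = 9.
Target posterior odds = 0.98/0.02 = 49.
Require 9ⁿ ≥ 49 ÷ (83/9917) = 485933/83.
9³ = 729 falls short of 485933/83 but 9⁴ = 6561 reaches it, so n = 4.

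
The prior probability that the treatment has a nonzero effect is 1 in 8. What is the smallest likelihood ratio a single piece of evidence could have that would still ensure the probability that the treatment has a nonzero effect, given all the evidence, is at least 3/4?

21

Prior odds = 0.125/0.875 = 1/7.
Target odds = 0.75/0.25 = 3.
Required Bayes factor = 3 ÷ (1/7) = 21.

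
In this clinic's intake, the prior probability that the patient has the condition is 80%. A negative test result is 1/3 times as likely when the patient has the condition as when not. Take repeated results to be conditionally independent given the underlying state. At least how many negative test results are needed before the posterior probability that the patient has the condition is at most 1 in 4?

Prior odds: 0.8 ÷ 0.2 = 4.
Likelihood ratio per negative test result = 1/3.
Target odds: 0.25 ÷ 0.75 = 1/3.
Need 4 × (1/3)ⁿ ≤ 1/3, i.e. (1/3)ⁿ ≤ 1/12.
(1/3)² = 1/9 is still above 1/12 but (1/3)³ = 1/27 is at or below it, so n = 3.

3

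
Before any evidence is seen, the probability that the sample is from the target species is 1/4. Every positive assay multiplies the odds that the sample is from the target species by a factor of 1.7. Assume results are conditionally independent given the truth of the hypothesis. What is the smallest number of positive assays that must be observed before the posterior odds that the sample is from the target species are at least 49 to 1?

Prior odds = 0.25/0.75 = 1/3.
Likelihood ratio per positive assay = 1.7.
Target odds = 49.
Require 1.7ⁿ ≥ 49 ÷ (1/3) = 147.
1.7⁹ ≈118.588 falls short of 147 but 1.7¹⁰ ≈201.599 reaches it, so n = 10.

10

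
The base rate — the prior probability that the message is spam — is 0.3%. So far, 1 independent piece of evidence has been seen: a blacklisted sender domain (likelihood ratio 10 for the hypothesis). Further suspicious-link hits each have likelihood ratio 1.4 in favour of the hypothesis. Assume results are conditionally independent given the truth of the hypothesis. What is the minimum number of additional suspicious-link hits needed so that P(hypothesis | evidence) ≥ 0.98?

22

Prior odds = 0.003/0.997 = 3/997.
Bayes factor of the evidence already in hand = 10.
Odds after that evidence = (3/997) × 10 = 30/997.
Target odds = 0.98/0.02 = 49.
Need 1.4ⁿ ≥ 49 ÷ (30/997) = 48853/30.
1.4²¹ ≈1171.36 falls short of 48853/30 but 1.4²² ≈1639.9 reaches it, so n = 22.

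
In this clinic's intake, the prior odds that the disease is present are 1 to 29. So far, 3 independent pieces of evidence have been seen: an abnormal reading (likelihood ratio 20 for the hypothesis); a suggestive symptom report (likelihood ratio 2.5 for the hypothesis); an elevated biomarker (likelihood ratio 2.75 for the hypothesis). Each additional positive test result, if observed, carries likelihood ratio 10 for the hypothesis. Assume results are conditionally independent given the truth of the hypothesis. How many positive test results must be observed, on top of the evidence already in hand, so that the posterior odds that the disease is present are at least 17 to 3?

1

Prior odds = 1/29.
Combined Bayes factor of the evidence already in hand = 20 × 2.5 × 2.75 = 137.5.
Odds after that evidence = (1/29) × 137.5 = 275/58.
Target odds = 17/3.
Need 10ⁿ ≥ 17/3 ÷ (275/58) = 986/825.
10¹ = 10, which meets the required 986/825; so n = 1.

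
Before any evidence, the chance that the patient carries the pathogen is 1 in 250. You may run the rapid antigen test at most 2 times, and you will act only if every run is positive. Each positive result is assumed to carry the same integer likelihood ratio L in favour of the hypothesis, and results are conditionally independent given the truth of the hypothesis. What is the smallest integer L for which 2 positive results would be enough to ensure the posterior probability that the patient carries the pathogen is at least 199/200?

223

Prior odds = 0.004/0.996 = 1/249.
Target odds = 0.995/0.005 = 199.
Need L² ≥ 199 ÷ (1/249) = 49551.
222² = 49284 < 49551 ≤ 49729 = 223², so L = 223.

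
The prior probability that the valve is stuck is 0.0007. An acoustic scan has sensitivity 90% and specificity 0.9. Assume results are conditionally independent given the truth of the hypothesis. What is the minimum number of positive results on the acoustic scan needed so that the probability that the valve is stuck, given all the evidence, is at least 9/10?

Prior odds = 0.0007/0.9993 = 7/9993.
False-positive rate = 1 − 0.9 = 0.1; likelihood ratio of a positive = 0.9/0.1 = 9.
Target odds: 0.9 ÷ 0.1 = 9.
Require 9ⁿ ≥ 9 ÷ (7/9993) = 89937/7.
9⁴ = 6561 falls short of 89937/7 but 9⁵ = 59049 reaches it, so n = 5.

5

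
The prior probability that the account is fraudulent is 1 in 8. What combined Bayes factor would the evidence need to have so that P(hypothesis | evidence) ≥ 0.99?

693

Prior odds = 0.125/0.875 = 1/7.
Target odds = 0.99/0.01 = 99.
Required Bayes factor = 99 ÷ (1/7) = 693.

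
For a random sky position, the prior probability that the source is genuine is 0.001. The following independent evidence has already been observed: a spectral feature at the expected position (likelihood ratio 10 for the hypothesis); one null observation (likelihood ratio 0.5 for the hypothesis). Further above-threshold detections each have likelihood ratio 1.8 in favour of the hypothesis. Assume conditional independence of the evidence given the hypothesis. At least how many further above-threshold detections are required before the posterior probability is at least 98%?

16

Prior odds = 0.001/0.999 = 1/999.
Combined Bayes factor of the evidence already in hand = 10 × 0.5 = 5.
Odds after that evidence = (1/999) × 5 = 5/999.
Target odds = 0.98/0.02 = 49.
Need 1.8ⁿ ≥ 49 ÷ (5/999) = 9790.2.
1.8¹⁵ ≈6746.64 falls short of 9790.2 but 1.8¹⁶ ≈12144 reaches it, so n = 16.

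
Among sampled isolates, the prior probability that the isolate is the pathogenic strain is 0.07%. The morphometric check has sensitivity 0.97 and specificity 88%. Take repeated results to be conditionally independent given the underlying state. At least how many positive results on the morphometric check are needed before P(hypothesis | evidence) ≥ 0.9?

5

Prior odds = 0.0007/0.9993 = 7/9993.
False-positive rate = 1 − 0.88 = 0.12; likelihood ratio of a positive = 0.97/0.12 = 97/12.
Target odds: 0.9 ÷ 0.1 = 9.
Need (7/9993) × (97/12)ⁿ ≥ 9, i.e. (97/12)ⁿ ≥ 89937/7.
(97/12)⁴ = 88529281/20736 falls short of 89937/7 but (97/12)⁵ ≈34510.6 reaches it, so n = 5.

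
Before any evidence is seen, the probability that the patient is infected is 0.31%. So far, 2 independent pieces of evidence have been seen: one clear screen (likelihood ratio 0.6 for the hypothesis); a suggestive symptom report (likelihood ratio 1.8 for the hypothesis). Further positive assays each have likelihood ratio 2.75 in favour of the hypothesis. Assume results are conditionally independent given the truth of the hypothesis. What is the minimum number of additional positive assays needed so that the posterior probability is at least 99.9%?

13

Prior odds = 0.0031/0.9969 = 31/9969.
Combined Bayes factor of the evidence already in hand = 0.6 × 1.8 = 1.08.
Odds after that evidence = (31/9969) × 1.08 = 279/83075.
Target odds = 0.999/0.001 = 999.
Need 2.75ⁿ ≥ 999 ÷ (279/83075) = 9221325/31.
2.75¹² ≈187065 falls short of 9221325/31 but 2.75¹³ ≈514428 reaches it, so n = 13.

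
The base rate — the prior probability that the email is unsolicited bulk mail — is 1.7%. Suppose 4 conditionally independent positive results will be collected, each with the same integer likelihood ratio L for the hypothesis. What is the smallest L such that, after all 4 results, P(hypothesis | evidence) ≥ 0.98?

Prior odds = 0.017/0.983 = 17/983.
Target odds = 0.98/0.02 = 49.
Need L⁴ ≥ 49 ÷ (17/983) = 48167/17.
7⁴ = 2401 < 48167/17 ≤ 4096 = 8⁴, so L = 8.

8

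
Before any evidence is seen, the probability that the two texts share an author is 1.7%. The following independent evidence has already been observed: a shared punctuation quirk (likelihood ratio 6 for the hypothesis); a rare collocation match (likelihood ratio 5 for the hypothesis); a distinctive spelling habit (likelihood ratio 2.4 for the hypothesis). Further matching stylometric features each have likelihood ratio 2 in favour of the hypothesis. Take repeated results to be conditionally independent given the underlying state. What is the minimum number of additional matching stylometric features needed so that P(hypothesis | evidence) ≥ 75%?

Prior odds = 0.017/0.983 = 17/983.
Combined Bayes factor of the evidence already in hand = 6 × 5 × 2.4 = 72.
Odds after that evidence = (17/983) × 72 = 1224/983.
Target odds = 0.75/0.25 = 3.
Need 2ⁿ ≥ 3 ÷ (1224/983) = 983/408.
2¹ = 2 falls short of 983/408 but 2² = 4 reaches it, so n = 2.

2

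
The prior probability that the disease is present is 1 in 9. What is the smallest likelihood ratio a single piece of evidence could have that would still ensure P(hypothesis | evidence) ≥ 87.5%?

56

Prior odds = (1/9)/(8/9) = 0.125.
Target odds = 0.875/0.125 = 7.
Required Bayes factor = 7 ÷ 0.125 = 56.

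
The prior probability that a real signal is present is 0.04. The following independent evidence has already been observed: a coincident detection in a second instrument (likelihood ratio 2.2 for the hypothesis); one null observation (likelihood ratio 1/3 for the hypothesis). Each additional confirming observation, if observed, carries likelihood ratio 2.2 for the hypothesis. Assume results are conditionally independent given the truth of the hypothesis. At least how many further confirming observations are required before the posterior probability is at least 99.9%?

Prior odds = 0.04/0.96 = 1/24.
Combined Bayes factor of the evidence already in hand = 2.2 × (1/3) = 11/15.
Odds after that evidence = (1/24) × 11/15 = 11/360.
Target odds = 0.999/0.001 = 999.
Need 2.2ⁿ ≥ 999 ÷ (11/360) = 359640/11.
2.2¹³ ≈28281 falls short of 359640/11 but 2.2¹⁴ ≈62218.2 reaches it, so n = 14.

14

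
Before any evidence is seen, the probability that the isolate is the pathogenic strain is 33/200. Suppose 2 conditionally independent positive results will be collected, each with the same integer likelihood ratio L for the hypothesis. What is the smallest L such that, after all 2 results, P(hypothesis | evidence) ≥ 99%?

23

Prior odds = 0.165/0.835 = 33/167.
Target odds = 0.99/0.01 = 99.
Need L² ≥ 99 ÷ (33/167) = 501.
22² = 484 < 501 ≤ 529 = 23², so L = 23.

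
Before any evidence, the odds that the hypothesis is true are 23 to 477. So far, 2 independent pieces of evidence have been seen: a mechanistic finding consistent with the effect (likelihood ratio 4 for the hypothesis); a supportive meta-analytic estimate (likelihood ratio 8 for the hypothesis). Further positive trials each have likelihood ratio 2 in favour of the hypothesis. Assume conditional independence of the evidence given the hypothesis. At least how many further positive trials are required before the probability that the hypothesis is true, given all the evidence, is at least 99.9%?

Prior odds = 23/477.
Combined Bayes factor of the evidence already in hand = 4 × 8 = 32.
Odds after that evidence = (23/477) × 32 = 736/477.
Target odds = 0.999/0.001 = 999.
Need 2ⁿ ≥ 999 ÷ (736/477) = 476523/736.
2⁹ = 512 falls short of 476523/736 but 2¹⁰ = 1024 reaches it, so n = 10.

10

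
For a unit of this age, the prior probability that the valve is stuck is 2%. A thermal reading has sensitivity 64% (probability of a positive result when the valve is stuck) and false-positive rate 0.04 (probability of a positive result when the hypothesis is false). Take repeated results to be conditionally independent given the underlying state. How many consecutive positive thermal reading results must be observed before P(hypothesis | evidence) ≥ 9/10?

3

Prior odds = 0.02/0.98 = 1/49.
Likelihood ratio of a positive result = 0.64/0.04 = 16.
Target odds: 0.9 ÷ 0.1 = 9.
Need (1/49) × 16ⁿ ≥ 9, i.e. 16ⁿ ≥ 441.
16² = 256 falls short of 441 but 16³ = 4096 reaches it, so n = 3.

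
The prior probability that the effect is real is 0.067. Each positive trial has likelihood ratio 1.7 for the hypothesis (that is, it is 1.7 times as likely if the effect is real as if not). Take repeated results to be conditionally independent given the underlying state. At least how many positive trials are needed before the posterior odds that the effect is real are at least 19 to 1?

11

Prior odds: 0.067 ÷ 0.933 = 67/933.
Likelihood ratio per positive trial = 1.7.
Target odds = 19.
Need (67/933) × 1.7ⁿ ≥ 19, i.e. 1.7ⁿ ≥ 17727/67.
1.7¹⁰ ≈201.599 falls short of 17727/67 but 1.7¹¹ ≈342.719 reaches it, so n = 11.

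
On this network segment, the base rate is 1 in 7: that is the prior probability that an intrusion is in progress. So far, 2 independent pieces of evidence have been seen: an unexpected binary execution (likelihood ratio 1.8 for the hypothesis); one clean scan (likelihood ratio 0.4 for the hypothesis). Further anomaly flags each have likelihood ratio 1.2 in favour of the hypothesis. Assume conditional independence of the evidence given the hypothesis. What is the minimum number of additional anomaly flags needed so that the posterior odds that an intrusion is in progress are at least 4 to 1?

20

Prior odds = (1/7)/(6/7) = 1/6.
Combined Bayes factor of the evidence already in hand = 1.8 × 0.4 = 0.72.
Odds after that evidence = (1/6) × 0.72 = 0.12.
Target odds = 4.
Need 1.2ⁿ ≥ 4 ÷ 0.12 = 100/3.
1.2¹⁹ ≈31.948 falls short of 100/3 but 1.2²⁰ ≈38.3376 reaches it, so n = 20.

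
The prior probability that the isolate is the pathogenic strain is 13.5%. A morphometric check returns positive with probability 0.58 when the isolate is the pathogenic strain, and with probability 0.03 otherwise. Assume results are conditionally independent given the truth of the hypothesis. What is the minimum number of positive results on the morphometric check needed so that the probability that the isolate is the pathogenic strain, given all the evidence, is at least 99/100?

3

Prior odds = 0.135/0.865 = 27/173.
Likelihood ratio of a positive result = 0.58/0.03 = 58/3.
Target odds: 0.99 ÷ 0.01 = 99.
Need (27/173) × (58/3)ⁿ ≥ 99, i.e. (58/3)ⁿ ≥ 1903/3.
(58/3)² = 3364/9 falls short of 1903/3 but (58/3)³ = 195112/27 reaches it, so n = 3.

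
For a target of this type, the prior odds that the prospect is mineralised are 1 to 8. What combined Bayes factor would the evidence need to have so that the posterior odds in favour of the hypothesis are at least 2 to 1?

Prior odds = 0.125.
Target odds = 2.
Required Bayes factor = 2 ÷ 0.125 = 16.

16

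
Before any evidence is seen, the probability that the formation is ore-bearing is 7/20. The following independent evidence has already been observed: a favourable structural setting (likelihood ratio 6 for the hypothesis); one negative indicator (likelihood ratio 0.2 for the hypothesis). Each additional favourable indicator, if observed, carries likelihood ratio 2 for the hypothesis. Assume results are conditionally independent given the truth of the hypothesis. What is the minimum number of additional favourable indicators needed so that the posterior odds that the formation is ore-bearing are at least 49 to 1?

Prior odds = 0.35/0.65 = 7/13.
Combined Bayes factor of the evidence already in hand = 6 × 0.2 = 1.2.
Odds after that evidence = (7/13) × 1.2 = 42/65.
Target odds = 49.
Need 2ⁿ ≥ 49 ÷ (42/65) = 455/6.
2⁶ = 64 falls short of 455/6 but 2⁷ = 128 reaches it, so n = 7.

7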